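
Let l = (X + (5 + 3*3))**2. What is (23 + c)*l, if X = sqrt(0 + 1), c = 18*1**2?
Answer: 9225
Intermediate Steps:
c = 18 (c = 18*1 = 18)
X = 1 (X = sqrt(1) = 1)
l = 225 (l = (1 + (5 + 3*3))**2 = (1 + (5 + 9))**2 = (1 + 14)**2 = 15**2 = 225)
(23 + c)*l = (23 + 18)*225 = 41*225 = 9225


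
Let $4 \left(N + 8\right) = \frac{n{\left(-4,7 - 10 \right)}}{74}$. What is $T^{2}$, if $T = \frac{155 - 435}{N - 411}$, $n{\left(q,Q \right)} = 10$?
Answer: $\frac{1717273600}{3844868049} \approx 0.44664$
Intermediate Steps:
$N = - \frac{1179}{148}$ ($N = -8 + \frac{10 \cdot \frac{1}{74}}{4} = -8 + \frac{1}{4} \cdot \frac{5}{37} = -8 + \frac{5}{148} = - \frac{1179}{148} \approx -7.9662$)
$T = \frac{41440}{62007}$ ($T = \frac{155 - 435}{- \frac{1179}{148} - 411} = - \frac{280}{- \frac{62007}{148}} = \left(-280\right) \left(- \frac{148}{62007}\right) = \frac{41440}{62007} \approx 0.66831$)
$T^{2} = \left(\frac{41440}{62007}\right)^{2} = \frac{1717273600}{3844868049}$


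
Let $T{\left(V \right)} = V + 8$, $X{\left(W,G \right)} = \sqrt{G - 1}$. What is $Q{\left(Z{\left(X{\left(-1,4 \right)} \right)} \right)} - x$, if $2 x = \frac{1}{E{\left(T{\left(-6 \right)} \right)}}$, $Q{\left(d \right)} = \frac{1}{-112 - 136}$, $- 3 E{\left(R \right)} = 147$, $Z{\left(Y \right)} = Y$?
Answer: $\frac{75}{12152} \approx 0.0061718$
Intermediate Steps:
$X{\left(W,G \right)} = \sqrt{-1 + G}$
$T{\left(V \right)} = 8 + V$
$E{\left(R \right)} = -49$ ($E{\left(R \right)} = \left(- \frac{1}{3}\right) 147 = -49$)
$Q{\left(d \right)} = - \frac{1}{248}$ ($Q{\left(d \right)} = \frac{1}{-248} = - \frac{1}{248}$)
$x = - \frac{1}{98}$ ($x = \frac{1}{2 \left(-49\right)} = \frac{1}{2} \left(- \frac{1}{49}\right) = - \frac{1}{98} \approx -0.010204$)
$Q{\left(Z{\left(X{\left(-1,4 \right)} \right)} \right)} - x = - \frac{1}{248} - - \frac{1}{98} = - \frac{1}{248} + \frac{1}{98} = \frac{75}{12152}$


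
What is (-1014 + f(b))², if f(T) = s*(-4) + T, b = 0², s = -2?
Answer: 1012036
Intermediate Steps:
b = 0
f(T) = 8 + T (f(T) = -2*(-4) + T = 8 + T)
(-1014 + f(b))² = (-1014 + (8 + 0))² = (-1014 + 8)² = (-1006)² = 1012036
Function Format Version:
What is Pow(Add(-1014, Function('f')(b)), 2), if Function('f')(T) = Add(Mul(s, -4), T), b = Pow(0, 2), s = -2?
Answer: 1012036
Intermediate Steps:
b = 0
Function('f')(T) = Add(8, T) (Function('f')(T) = Add(Mul(-2, -4), T) = Add(8, T))
Pow(Add(-1014, Function('f')(b)), 2) = Pow(Add(-1014, Add(8, 0)), 2) = Pow(Add(-1014, 8), 2) = Pow(-1006, 2) = 1012036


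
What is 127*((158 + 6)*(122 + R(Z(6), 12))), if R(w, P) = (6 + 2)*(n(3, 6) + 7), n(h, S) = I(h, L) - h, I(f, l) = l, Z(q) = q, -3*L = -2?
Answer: 9955784/3 ≈ 3.3186e+6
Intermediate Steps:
L = ⅔ (L = -⅓*(-2) = ⅔ ≈ 0.66667)
n(h, S) = ⅔ - h
R(w, P) = 112/3 (R(w, P) = (6 + 2)*((⅔ - 1*3) + 7) = 8*((⅔ - 3) + 7) = 8*(-7/3 + 7) = 8*(14/3) = 112/3)
127*((158 + 6)*(122 + R(Z(6), 12))) = 127*((158 + 6)*(122 + 112/3)) = 127*(164*(478/3)) = 127*(78392/3) = 9955784/3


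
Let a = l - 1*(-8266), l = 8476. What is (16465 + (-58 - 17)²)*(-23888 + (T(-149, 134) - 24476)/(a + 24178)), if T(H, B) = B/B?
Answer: -196304077265/372 ≈ -5.2770e+8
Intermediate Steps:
a = 16742 (a = 8476 - 1*(-8266) = 8476 + 8266 = 16742)
T(H, B) = 1
(16465 + (-58 - 17)²)*(-23888 + (T(-149, 134) - 24476)/(a + 24178)) = (16465 + (-58 - 17)²)*(-23888 + (1 - 24476)/(16742 + 24178)) = (16465 + (-75)²)*(-23888 - 24475/40920) = (16465 + 5625)*(-23888 - 24475*1/40920) = 22090*(-23888 - 445/744) = 22090*(-17773117/744) = -196304077265/372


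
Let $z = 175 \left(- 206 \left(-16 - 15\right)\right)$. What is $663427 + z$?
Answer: $1780977$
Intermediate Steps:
$z = 1117550$ ($z = 175 \left(- 206 \left(-16 - 15\right)\right) = 175 \left(\left(-206\right) \left(-31\right)\right) = 175 \cdot 6386 = 1117550$)
$663427 + z = 663427 + 1117550 = 1780977$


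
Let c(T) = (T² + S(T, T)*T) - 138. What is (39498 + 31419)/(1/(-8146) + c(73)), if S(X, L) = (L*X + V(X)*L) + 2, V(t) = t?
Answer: 577689882/6381340165 ≈ 0.090528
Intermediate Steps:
S(X, L) = 2 + 2*L*X (S(X, L) = (L*X + X*L) + 2 = (L*X + L*X) + 2 = 2*L*X + 2 = 2 + 2*L*X)
c(T) = -138 + T² + T*(2 + 2*T²) (c(T) = (T² + (2 + 2*T*T)*T) - 138 = (T² + (2 + 2*T²)*T) - 138 = (T² + T*(2 + 2*T²)) - 138 = -138 + T² + T*(2 + 2*T²))
(39498 + 31419)/(1/(-8146) + c(73)) = (39498 + 31419)/(1/(-8146) + (-138 + 73² + 2*73*(1 + 73²))) = 70917/(-1/8146 + (-138 + 5329 + 2*73*(1 + 5329))) = 70917/(-1/8146 + (-138 + 5329 + 2*73*5330)) = 70917/(-1/8146 + (-138 + 5329 + 778180)) = 70917/(-1/8146 + 783371) = 70917/(6381340165/8146) = 70917*(8146/6381340165) = 577689882/6381340165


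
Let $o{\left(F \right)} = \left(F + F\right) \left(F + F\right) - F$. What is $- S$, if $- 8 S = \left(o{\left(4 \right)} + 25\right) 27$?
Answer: $\frac{2295}{8} \approx 286.88$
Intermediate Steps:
$o{\left(F \right)} = - F + 4 F^{2}$ ($o{\left(F \right)} = 2 F 2 F - F = 4 F^{2} - F = - F + 4 F^{2}$)
$S = - \frac{2295}{8}$ ($S = - \frac{\left(4 \left(-1 + 4 \cdot 4\right) + 25\right) 27}{8} = - \frac{\left(4 \left(-1 + 16\right) + 25\right) 27}{8} = - \frac{\left(4 \cdot 15 + 25\right) 27}{8} = - \frac{\left(60 + 25\right) 27}{8} = - \frac{85 \cdot 27}{8} = \left(- \frac{1}{8}\right) 2295 = - \frac{2295}{8} \approx -286.88$)
$- S = \left(-1\right) \left(- \frac{2295}{8}\right) = \frac{2295}{8}$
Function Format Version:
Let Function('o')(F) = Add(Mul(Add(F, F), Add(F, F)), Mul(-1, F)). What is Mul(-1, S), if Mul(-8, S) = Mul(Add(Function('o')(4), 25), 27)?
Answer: Rational(2295, 8) ≈ 286.88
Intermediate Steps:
Function('o')(F) = Add(Mul(-1, F), Mul(4, Pow(F, 2))) (Function('o')(F) = Add(Mul(Mul(2, F), Mul(2, F)), Mul(-1, F)) = Add(Mul(4, Pow(F, 2)), Mul(-1, F)) = Add(Mul(-1, F), Mul(4, Pow(F, 2))))
S = Rational(-2295, 8) (S = Mul(Rational(-1, 8), Mul(Add(Mul(4, Add(-1, Mul(4, 4))), 25), 27)) = Mul(Rational(-1, 8), Mul(Add(Mul(4, Add(-1, 16)), 25), 27)) = Mul(Rational(-1, 8), Mul(Add(Mul(4, 15), 25), 27)) = Mul(Rational(-1, 8), Mul(Add(60, 25), 27)) = Mul(Rational(-1, 8), Mul(85, 27)) = Mul(Rational(-1, 8), 2295) = Rational(-2295, 8) ≈ -286.88)
Mul(-1, S) = Mul(-1, Rational(-2295, 8)) = Rational(2295, 8)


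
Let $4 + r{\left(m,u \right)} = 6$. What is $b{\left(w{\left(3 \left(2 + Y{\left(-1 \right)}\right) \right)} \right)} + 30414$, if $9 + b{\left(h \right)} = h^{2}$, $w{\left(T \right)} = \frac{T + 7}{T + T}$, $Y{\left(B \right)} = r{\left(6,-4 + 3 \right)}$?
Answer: $\frac{17513641}{576} \approx 30406.0$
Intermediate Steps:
$r{\left(m,u \right)} = 2$ ($r{\left(m,u \right)} = -4 + 6 = 2$)
$Y{\left(B \right)} = 2$
$w{\left(T \right)} = \frac{7 + T}{2 T}$
$b{\left(h \right)} = -9 + h^{2}$
$b{\left(w{\left(3 \left(2 + Y{\left(-1 \right)}\right) \right)} \right)} + 30414 = \left(-9 + \left(\frac{7 + 3 \left(2 + 2\right)}{2 \cdot 3 \left(2 + 2\right)}\right)^{2}\right) + 30414 = \left(-9 + \left(\frac{7 + 3 \cdot 4}{2 \cdot 3 \cdot 4}\right)^{2}\right) + 30414 = \left(-9 + \left(\frac{7 + 12}{2 \cdot 12}\right)^{2}\right) + 30414 = \left(-9 + \left(\frac{1}{2} \cdot \frac{1}{12} \cdot 19\right)^{2}\right) + 30414 = \left(-9 + \left(\frac{19}{24}\right)^{2}\right) + 30414 = \left(-9 + \frac{361}{576}\right) + 30414 = - \frac{4823}{576} + 30414 = \frac{17513641}{576}$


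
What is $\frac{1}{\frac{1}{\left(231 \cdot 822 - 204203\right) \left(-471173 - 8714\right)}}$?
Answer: $6872461727$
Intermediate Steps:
$\frac{1}{\frac{1}{\left(231 \cdot 822 - 204203\right) \left(-471173 - 8714\right)}} = \frac{1}{\frac{1}{\left(189882 - 204203\right) \left(-479887\right)}} = \frac{1}{\frac{1}{\left(-14321\right) \left(-479887\right)}} = \frac{1}{\frac{1}{6872461727}} = 6872461727$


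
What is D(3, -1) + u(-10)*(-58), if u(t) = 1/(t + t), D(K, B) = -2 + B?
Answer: -1/10 ≈ -0.10000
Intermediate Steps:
u(t) = 1/(2*t)
D(3, -1) + u(-10)*(-58) = (-2 - 1) + ((1/2)/(-10))*(-58) = -3 + ((1/2)*(-1/10))*(-58) = -3 - 1/20*(-58) = -3 + 29/10 = -1/10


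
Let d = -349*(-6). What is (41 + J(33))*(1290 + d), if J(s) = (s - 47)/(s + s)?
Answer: 1518288/11 ≈ 1.3803e+5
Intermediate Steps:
d = 2094
J(s) = (-47 + s)/(2*s) (J(s) = (-47 + s)/((2*s)) = (-47 + s)*(1/(2*s)) = (-47 + s)/(2*s))
(41 + J(33))*(1290 + d) = (41 + (1/2)*(-47 + 33)/33)*(1290 + 2094) = (41 + (1/2)*(1/33)*(-14))*3384 = (41 - 7/33)*3384 = (1346/33)*3384 = 1518288/11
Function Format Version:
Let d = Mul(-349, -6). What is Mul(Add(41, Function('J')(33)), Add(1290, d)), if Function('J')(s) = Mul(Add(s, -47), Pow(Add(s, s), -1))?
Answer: Rational(1518288, 11) ≈ 1.3803e+5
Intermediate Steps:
d = 2094
Function('J')(s) = Mul(Rational(1, 2), Pow(s, -1), Add(-47, s)) (Function('J')(s) = Mul(Add(-47, s), Pow(Mul(2, s), -1)) = Mul(Add(-47, s), Mul(Rational(1, 2), Pow(s, -1))) = Mul(Rational(1, 2), Pow(s, -1), Add(-47, s)))
Mul(Add(41, Function('J')(33)), Add(1290, d)) = Mul(Add(41, Mul(Rational(1, 2), Pow(33, -1), Add(-47, 33))), Add(1290, 2094)) = Mul(Add(41, Mul(Rational(1, 2), Rational(1, 33), -14)), 3384) = Mul(Add(41, Rational(-7, 33)), 3384) = Mul(Rational(1346, 33), 3384) = Rational(1518288, 11)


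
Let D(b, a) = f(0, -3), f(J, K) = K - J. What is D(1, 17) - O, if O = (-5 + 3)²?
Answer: -7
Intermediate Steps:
D(b, a) = -3 (D(b, a) = -3 - 1*0 = -3 + 0 = -3)
O = 4 (O = (-2)² = 4)
D(1, 17) - O = -3 - 1*4 = -3 - 4 = -7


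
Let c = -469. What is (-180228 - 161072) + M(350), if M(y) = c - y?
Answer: -342119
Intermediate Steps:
M(y) = -469 - y
(-180228 - 161072) + M(350) = (-180228 - 161072) + (-469 - 1*350) = -341300 + (-469 - 350) = -341300 - 819 = -342119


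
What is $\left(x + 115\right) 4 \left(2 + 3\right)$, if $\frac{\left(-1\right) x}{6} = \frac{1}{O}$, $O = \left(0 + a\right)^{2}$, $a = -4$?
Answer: $\frac{4585}{2} \approx 2292.5$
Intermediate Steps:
$O = 16$ ($O = \left(0 - 4\right)^{2} = \left(-4\right)^{2} = 16$)
$x = - \frac{3}{8}$ ($x = - \frac{6}{16} = \left(-6\right) \frac{1}{16} = - \frac{3}{8} \approx -0.375$)
$\left(x + 115\right) 4 \left(2 + 3\right) = \left(- \frac{3}{8} + 115\right) 4 \left(2 + 3\right) = \frac{917 \cdot 4 \cdot 5}{8} = \frac{917}{8} \cdot 20 = \frac{4585}{2}$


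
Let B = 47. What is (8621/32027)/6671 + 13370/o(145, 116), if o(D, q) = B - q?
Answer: -2856528209441/14741996073 ≈ -193.77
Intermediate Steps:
o(D, q) = 47 - q
(8621/32027)/6671 + 13370/o(145, 116) = (8621/32027)/6671 + 13370/(47 - 1*116) = (8621*(1/32027))*(1/6671) + 13370/(47 - 116) = (8621/32027)*(1/6671) + 13370/(-69) = 8621/213652117 + 13370*(-1/69) = 8621/213652117 - 13370/69 = -2856528209441/14741996073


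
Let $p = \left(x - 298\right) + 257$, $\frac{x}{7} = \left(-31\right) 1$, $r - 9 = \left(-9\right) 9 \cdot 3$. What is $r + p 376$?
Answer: $-97242$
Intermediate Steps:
$r = -234$ ($r = 9 + \left(-9\right) 9 \cdot 3 = 9 - 243 = -234$)
$x = -217$ ($x = 7 \left(\left(-31\right) 1\right) = 7 \left(-31\right) = -217$)
$p = -258$ ($p = \left(-217 - 298\right) + 257 = -515 + 257 = -258$)
$r + p 376 = -234 - 97008 = -97242$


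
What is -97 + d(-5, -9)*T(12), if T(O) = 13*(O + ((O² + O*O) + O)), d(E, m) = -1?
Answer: -4153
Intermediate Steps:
T(O) = 26*O + 26*O² (T(O) = 13*(O + ((O² + O²) + O)) = 13*(O + (2*O² + O)) = 13*(O + (O + 2*O²)) = 13*(2*O + 2*O²) = 26*O + 26*O²)
-97 + d(-5, -9)*T(12) = -97 - 26*12*(1 + 12) = -97 - 26*12*13 = -97 - 1*4056 = -97 - 4056 = -4153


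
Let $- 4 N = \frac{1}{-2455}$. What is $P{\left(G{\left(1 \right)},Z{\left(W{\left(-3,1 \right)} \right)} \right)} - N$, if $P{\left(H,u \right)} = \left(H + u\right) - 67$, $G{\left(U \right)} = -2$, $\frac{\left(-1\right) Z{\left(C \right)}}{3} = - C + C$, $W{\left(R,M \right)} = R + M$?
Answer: $- \frac{677581}{9820} \approx -69.0$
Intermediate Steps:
$W{\left(R,M \right)} = M + R$
$Z{\left(C \right)} = 0$ ($Z{\left(C \right)} = - 3 \left(- C + C\right) = \left(-3\right) 0 = 0$)
$P{\left(H,u \right)} = -67 + H + u$
$N = \frac{1}{9820}$ ($N = - \frac{1}{4 \left(-2455\right)} = \left(- \frac{1}{4}\right) \left(- \frac{1}{2455}\right) = \frac{1}{9820} \approx 0.00010183$)
$P{\left(G{\left(1 \right)},Z{\left(W{\left(-3,1 \right)} \right)} \right)} - N = \left(-67 - 2 + 0\right) - \frac{1}{9820} = -69 - \frac{1}{9820} = - \frac{677581}{9820}$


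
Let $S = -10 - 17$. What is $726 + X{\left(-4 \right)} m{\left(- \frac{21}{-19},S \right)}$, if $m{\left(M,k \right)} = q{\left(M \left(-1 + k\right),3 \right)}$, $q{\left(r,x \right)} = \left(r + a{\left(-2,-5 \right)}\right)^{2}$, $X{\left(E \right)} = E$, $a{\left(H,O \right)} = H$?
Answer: $- \frac{1305418}{361} \approx -3616.1$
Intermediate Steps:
$S = -27$
$q{\left(r,x \right)} = \left(-2 + r\right)^{2}$ ($q{\left(r,x \right)} = \left(r - 2\right)^{2} = \left(-2 + r\right)^{2}$)
$m{\left(M,k \right)} = \left(-2 + M \left(-1 + k\right)\right)^{2}$
$726 + X{\left(-4 \right)} m{\left(- \frac{21}{-19},S \right)} = 726 - 4 \left(-2 + - \frac{21}{-19} \left(-1 - 27\right)\right)^{2} = 726 - 4 \left(-2 + \left(-21\right) \left(- \frac{1}{19}\right) \left(-28\right)\right)^{2} = 726 - 4 \left(-2 + \frac{21}{19} \left(-28\right)\right)^{2} = 726 - 4 \left(-2 - \frac{588}{19}\right)^{2} = 726 - 4 \left(- \frac{626}{19}\right)^{2} = 726 - \frac{1567504}{361} = - \frac{1305418}{361}$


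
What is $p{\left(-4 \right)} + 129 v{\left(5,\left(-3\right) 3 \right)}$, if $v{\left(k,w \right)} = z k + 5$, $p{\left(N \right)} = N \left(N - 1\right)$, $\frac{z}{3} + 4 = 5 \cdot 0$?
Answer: $-7075$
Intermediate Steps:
$z = -12$ ($z = -12 + 3 \cdot 5 \cdot 0 = -12 + 3 \cdot 0 = -12 + 0 = -12$)
$p{\left(N \right)} = N \left(-1 + N\right)$
$v{\left(k,w \right)} = 5 - 12 k$ ($v{\left(k,w \right)} = - 12 k + 5 = 5 - 12 k$)
$p{\left(-4 \right)} + 129 v{\left(5,\left(-3\right) 3 \right)} = - 4 \left(-1 - 4\right) + 129 \left(5 - 60\right) = \left(-4\right) \left(-5\right) + 129 \left(5 - 60\right) = 20 + 129 \left(-55\right) = 20 - 7095 = -7075$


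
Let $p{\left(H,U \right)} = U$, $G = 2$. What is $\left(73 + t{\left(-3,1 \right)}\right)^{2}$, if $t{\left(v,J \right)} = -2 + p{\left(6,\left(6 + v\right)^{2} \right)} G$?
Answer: $7921$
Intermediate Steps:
$t{\left(v,J \right)} = -2 + 2 \left(6 + v\right)^{2}$ ($t{\left(v,J \right)} = -2 + \left(6 + v\right)^{2} \cdot 2 = -2 + 2 \left(6 + v\right)^{2}$)
$\left(73 + t{\left(-3,1 \right)}\right)^{2} = \left(73 - \left(2 - 2 \left(6 - 3\right)^{2}\right)\right)^{2} = \left(73 - \left(2 - 2 \cdot 3^{2}\right)\right)^{2} = \left(73 + \left(-2 + 2 \cdot 9\right)\right)^{2} = \left(73 + \left(-2 + 18\right)\right)^{2} = \left(73 + 16\right)^{2} = 89^{2} = 7921$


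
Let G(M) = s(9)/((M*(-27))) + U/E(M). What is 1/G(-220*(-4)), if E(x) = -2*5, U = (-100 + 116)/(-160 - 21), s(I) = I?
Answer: 477840/4043 ≈ 118.19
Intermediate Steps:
U = -16/181 (U = 16/(-181) = 16*(-1/181) = -16/181 ≈ -0.088398)
E(x) = -10
G(M) = 8/905 - 1/(3*M) (G(M) = 9/((M*(-27))) - 16/181/(-10) = 9/((-27*M)) - 16/181*(-⅒) = 9*(-1/(27*M)) + 8/905 = -1/(3*M) + 8/905 = 8/905 - 1/(3*M))
1/G(-220*(-4)) = 1/((-905 + 24*(-220*(-4)))/(2715*((-220*(-4))))) = 1/((1/2715)*(-905 + 24*880)/880) = 1/((1/2715)*(1/880)*(-905 + 21120)) = 1/((1/2715)*(1/880)*20215) = 1/(4043/477840) = 477840/4043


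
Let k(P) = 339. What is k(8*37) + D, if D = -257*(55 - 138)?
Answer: 21670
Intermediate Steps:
D = 21331 (D = -257*(-83) = 21331)
k(8*37) + D = 339 + 21331 = 21670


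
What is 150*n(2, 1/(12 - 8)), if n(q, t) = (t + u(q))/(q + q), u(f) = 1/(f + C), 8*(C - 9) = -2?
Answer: 4425/344 ≈ 12.863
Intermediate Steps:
C = 35/4 (C = 9 + (⅛)*(-2) = 9 - ¼ = 35/4 ≈ 8.7500)
u(f) = 1/(35/4 + f) (u(f) = 1/(f + 35/4) = 1/(35/4 + f))
n(q, t) = (t + 4/(35 + 4*q))/(2*q) (n(q, t) = (t + 4/(35 + 4*q))/(q + q) = (t + 4/(35 + 4*q))/((2*q)) = (t + 4/(35 + 4*q))*(1/(2*q)) = (t + 4/(35 + 4*q))/(2*q))
150*n(2, 1/(12 - 8)) = 150*((½)*(4 + (35 + 4*2)/(12 - 8))/(2*(35 + 4*2))) = 150*((½)*(½)*(4 + (35 + 8)/4)/(35 + 8)) = 150*((½)*(½)*(4 + (¼)*43)/43) = 150*((½)*(½)*(1/43)*(4 + 43/4)) = 150*((½)*(½)*(1/43)*(59/4)) = 150*(59/688) = 4425/344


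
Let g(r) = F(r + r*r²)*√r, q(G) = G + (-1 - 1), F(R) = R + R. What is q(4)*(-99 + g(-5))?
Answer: -198 - 520*I*√5 ≈ -198.0 - 1162.8*I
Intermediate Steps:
F(R) = 2*R
q(G) = -2 + G (q(G) = G - 2 = -2 + G)
g(r) = √r*(2*r + 2*r³) (g(r) = (2*(r + r*r²))*√r = (2*(r + r³))*√r = (2*r + 2*r³)*√r = √r*(2*r + 2*r³))
q(4)*(-99 + g(-5)) = (-2 + 4)*(-99 + 2*(-5)^(3/2)*(1 + (-5)²)) = 2*(-99 + 2*(-5*I*√5)*(1 + 25)) = 2*(-99 + 2*(-5*I*√5)*26) = 2*(-99 - 260*I*√5) = -198 - 520*I*√5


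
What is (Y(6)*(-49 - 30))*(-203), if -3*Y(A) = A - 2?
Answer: -64148/3 ≈ -21383.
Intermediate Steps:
Y(A) = ⅔ - A/3 (Y(A) = -(A - 2)/3 = -(-2 + A)/3 = ⅔ - A/3)
(Y(6)*(-49 - 30))*(-203) = ((⅔ - ⅓*6)*(-49 - 30))*(-203) = ((⅔ - 2)*(-79))*(-203) = -4/3*(-79)*(-203) = (316/3)*(-203) = -64148/3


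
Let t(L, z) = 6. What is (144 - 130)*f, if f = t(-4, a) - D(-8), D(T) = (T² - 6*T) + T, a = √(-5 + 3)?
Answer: -1372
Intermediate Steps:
a = I*√2 (a = √(-2) = I*√2 ≈ 1.4142*I)
D(T) = T² - 5*T
f = -98 (f = 6 - (-8)*(-5 - 8) = 6 - (-8)*(-13) = 6 - 1*104 = 6 - 104 = -98)
(144 - 130)*f = (144 - 130)*(-98) = 14*(-98) = -1372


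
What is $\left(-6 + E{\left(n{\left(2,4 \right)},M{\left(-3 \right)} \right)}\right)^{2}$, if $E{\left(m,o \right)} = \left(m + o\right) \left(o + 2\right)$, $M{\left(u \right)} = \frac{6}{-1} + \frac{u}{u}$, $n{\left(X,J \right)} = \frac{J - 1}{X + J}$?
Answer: $\frac{225}{4} \approx 56.25$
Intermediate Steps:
$n{\left(X,J \right)} = \frac{-1 + J}{J + X}$
$M{\left(u \right)} = -5$ ($M{\left(u \right)} = 6 \left(-1\right) + 1 = -6 + 1 = -5$)
$E{\left(m,o \right)} = \left(2 + o\right) \left(m + o\right)$ ($E{\left(m,o \right)} = \left(m + o\right) \left(2 + o\right) = \left(2 + o\right) \left(m + o\right)$)
$\left(-6 + E{\left(n{\left(2,4 \right)},M{\left(-3 \right)} \right)}\right)^{2} = \left(-6 + \left(\left(-5\right)^{2} + 2 \frac{-1 + 4}{4 + 2} + 2 \left(-5\right) + \frac{-1 + 4}{4 + 2} \left(-5\right)\right)\right)^{2} = \left(-6 + \left(25 + 2 \cdot \frac{1}{6} \cdot 3 - 10 + \frac{1}{6} \cdot 3 \left(-5\right)\right)\right)^{2} = \left(-6 + \left(25 + 2 \cdot \frac{1}{2} - 10 + \frac{1}{2} \left(-5\right)\right)\right)^{2} = \left(-6 + \left(25 + 1 - 10 - \frac{5}{2}\right)\right)^{2} = \left(-6 + \frac{27}{2}\right)^{2} = \left(\frac{15}{2}\right)^{2} = \frac{225}{4}$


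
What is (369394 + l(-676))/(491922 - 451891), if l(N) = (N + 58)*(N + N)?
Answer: 1204930/40031 ≈ 30.100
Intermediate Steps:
l(N) = 2*N*(58 + N) (l(N) = (58 + N)*(2*N) = 2*N*(58 + N))
(369394 + l(-676))/(491922 - 451891) = (369394 + 2*(-676)*(58 - 676))/(491922 - 451891) = (369394 + 2*(-676)*(-618))/40031 = (369394 + 835536)*(1/40031) = 1204930*(1/40031) = 1204930/40031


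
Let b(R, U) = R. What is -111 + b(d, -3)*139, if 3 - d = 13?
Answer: -1501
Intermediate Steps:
d = -10 (d = 3 - 1*13 = 3 - 13 = -10)
-111 + b(d, -3)*139 = -111 - 10*139 = -111 - 1390 = -1501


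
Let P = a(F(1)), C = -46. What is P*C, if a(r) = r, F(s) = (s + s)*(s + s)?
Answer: -184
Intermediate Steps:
F(s) = 4*s² (F(s) = (2*s)*(2*s) = 4*s²)
P = 4 (P = 4*1² = 4*1 = 4)
P*C = 4*(-46) = -184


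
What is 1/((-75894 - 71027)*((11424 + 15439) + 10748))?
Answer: -1/5525845731 ≈ -1.8097e-10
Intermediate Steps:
1/((-75894 - 71027)*((11424 + 15439) + 10748)) = 1/((-146921)*(26863 + 10748)) = -1/146921/37611 = -1/146921*1/37611 = -1/5525845731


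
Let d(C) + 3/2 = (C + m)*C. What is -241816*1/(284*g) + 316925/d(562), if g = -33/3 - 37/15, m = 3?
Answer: 292483357435/4553993747 ≈ 64.226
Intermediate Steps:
d(C) = -3/2 + C*(3 + C) (d(C) = -3/2 + (C + 3)*C = -3/2 + (3 + C)*C = -3/2 + C*(3 + C))
g = -202/15 (g = -33*1/3 - 37*1/15 = -11 - 37/15 = -202/15 ≈ -13.467)
-241816*1/(284*g) + 316925/d(562) = -241816/(-202/15*(-71)*(-4)) + 316925/(-3/2 + 562**2 + 3*562) = -241816/((14342/15)*(-4)) + 316925/(-3/2 + 315844 + 1686) = -241816/(-57368/15) + 316925/(635057/2) = -241816*(-15/57368) + 316925*(2/635057) = 453405/7171 + 633850/635057 = 292483357435/4553993747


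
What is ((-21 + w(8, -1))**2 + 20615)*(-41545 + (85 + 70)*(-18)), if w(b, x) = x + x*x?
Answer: -933517760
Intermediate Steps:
w(b, x) = x + x**2
((-21 + w(8, -1))**2 + 20615)*(-41545 + (85 + 70)*(-18)) = ((-21 - (1 - 1))**2 + 20615)*(-41545 + (85 + 70)*(-18)) = ((-21 - 1*0)**2 + 20615)*(-41545 + 155*(-18)) = ((-21 + 0)**2 + 20615)*(-41545 - 2790) = ((-21)**2 + 20615)*(-44335) = (441 + 20615)*(-44335) = 21056*(-44335) = -933517760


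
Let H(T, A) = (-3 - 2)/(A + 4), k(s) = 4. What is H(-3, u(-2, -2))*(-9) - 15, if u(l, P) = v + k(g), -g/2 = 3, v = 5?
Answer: -150/13 ≈ -11.538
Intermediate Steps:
g = -6 (g = -2*3 = -6)
u(l, P) = 9 (u(l, P) = 5 + 4 = 9)
H(T, A) = -5/(4 + A)
H(-3, u(-2, -2))*(-9) - 15 = -5/(4 + 9)*(-9) - 15 = -5/13*(-9) - 15 = 45/13 - 15 = -150/13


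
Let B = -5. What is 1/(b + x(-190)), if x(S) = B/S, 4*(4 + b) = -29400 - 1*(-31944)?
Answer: 38/24017 ≈ 0.0015822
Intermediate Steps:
b = 632 (b = -4 + (-29400 - 1*(-31944))/4 = -4 + (-29400 + 31944)/4 = -4 + (1/4)*2544 = -4 + 636 = 632)
x(S) = -5/S
1/(b + x(-190)) = 1/(632 - 5/(-190)) = 1/(632 - 5*(-1/190)) = 1/(632 + 1/38) = 1/(24017/38) = 38/24017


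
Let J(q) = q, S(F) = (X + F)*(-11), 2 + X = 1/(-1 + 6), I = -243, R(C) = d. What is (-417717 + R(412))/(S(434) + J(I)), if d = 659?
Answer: 1042645/12493 ≈ 83.458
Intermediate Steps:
R(C) = 659
X = -9/5 (X = -2 + 1/(-1 + 6) = -2 + 1/5 = -2 + ⅕ = -9/5 ≈ -1.8000)
S(F) = 99/5 - 11*F (S(F) = (-9/5 + F)*(-11) = 99/5 - 11*F)
(-417717 + R(412))/(S(434) + J(I)) = (-417717 + 659)/((99/5 - 11*434) - 243) = -417058/((99/5 - 4774) - 243) = -417058/(-23771/5 - 243) = -417058/(-24986/5) = -417058*(-5/24986) = 1042645/12493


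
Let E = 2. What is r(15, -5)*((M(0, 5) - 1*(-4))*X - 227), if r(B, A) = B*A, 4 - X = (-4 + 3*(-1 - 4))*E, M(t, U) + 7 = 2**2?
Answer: 13875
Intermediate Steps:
M(t, U) = -3 (M(t, U) = -7 + 2**2 = -7 + 4 = -3)
X = 42 (X = 4 - (-4 + 3*(-1 - 4))*2 = 4 - (-4 + 3*(-5))*2 = 4 - (-4 - 15)*2 = 4 - (-19)*2 = 4 - 1*(-38) = 4 + 38 = 42)
r(B, A) = A*B
r(15, -5)*((M(0, 5) - 1*(-4))*X - 227) = (-5*15)*((-3 - 1*(-4))*42 - 227) = -75*((-3 + 4)*42 - 227) = -75*(1*42 - 227) = -75*(42 - 227) = -75*(-185) = 13875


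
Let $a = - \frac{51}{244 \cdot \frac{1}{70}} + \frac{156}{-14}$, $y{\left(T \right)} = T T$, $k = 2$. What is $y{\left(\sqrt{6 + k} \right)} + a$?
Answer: $- \frac{15179}{854} \approx -17.774$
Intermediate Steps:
$y{\left(T \right)} = T^{2}$
$a = - \frac{22011}{854}$ ($a = - \frac{51}{244 \cdot \frac{1}{70}} + 156 \left(- \frac{1}{14}\right) = - \frac{51}{\frac{122}{35}} - \frac{78}{7} = \left(-51\right) \frac{35}{122} - \frac{78}{7} = - \frac{1785}{122} - \frac{78}{7} = - \frac{22011}{854} \approx -25.774$)
$y{\left(\sqrt{6 + k} \right)} + a = \left(\sqrt{6 + 2}\right)^{2} - \frac{22011}{854} = \left(\sqrt{8}\right)^{2} - \frac{22011}{854} = \left(2 \sqrt{2}\right)^{2} - \frac{22011}{854} = 8 - \frac{22011}{854} = - \frac{15179}{854}$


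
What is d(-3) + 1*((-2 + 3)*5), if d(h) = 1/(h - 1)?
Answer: 19/4 ≈ 4.7500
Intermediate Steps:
d(h) = 1/(-1 + h)
d(-3) + 1*((-2 + 3)*5) = 1/(-1 - 3) + 1*((-2 + 3)*5) = 1/(-4) + 1*(1*5) = -¼ + 1*5 = -¼ + 5 = 19/4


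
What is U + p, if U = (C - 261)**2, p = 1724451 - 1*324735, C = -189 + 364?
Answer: 1407112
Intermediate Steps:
C = 175
p = 1399716 (p = 1724451 - 324735 = 1399716)
U = 7396 (U = (175 - 261)**2 = (-86)**2 = 7396)
U + p = 7396 + 1399716 = 1407112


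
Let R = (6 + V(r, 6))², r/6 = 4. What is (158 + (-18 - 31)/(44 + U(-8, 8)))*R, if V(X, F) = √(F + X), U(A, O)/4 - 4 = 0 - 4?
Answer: 20709/2 + 20709*√30/11 ≈ 20666.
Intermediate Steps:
r = 24 (r = 6*4 = 24)
U(A, O) = 0 (U(A, O) = 16 + 4*(0 - 4) = 16 + 4*(-4) = 16 - 16 = 0)
R = (6 + √30)² (R = (6 + √(6 + 24))² = (6 + √30)² ≈ 131.73)
(158 + (-18 - 31)/(44 + U(-8, 8)))*R = (158 + (-18 - 31)/(44 + 0))*(6 + √30)² = (158 - 49/44)*(6 + √30)² = 6903*(6 + √30)²/44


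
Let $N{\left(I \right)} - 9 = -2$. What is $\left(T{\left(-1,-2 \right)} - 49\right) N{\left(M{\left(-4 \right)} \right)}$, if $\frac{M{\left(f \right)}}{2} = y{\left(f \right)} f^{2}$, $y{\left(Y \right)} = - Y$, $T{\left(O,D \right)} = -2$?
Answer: $-357$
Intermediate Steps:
$M{\left(f \right)} = - 2 f^{3}$ ($M{\left(f \right)} = 2 - f f^{2} = 2 \left(- f^{3}\right) = - 2 f^{3}$)
$N{\left(I \right)} = 7$ ($N{\left(I \right)} = 9 - 2 = 7$)
$\left(T{\left(-1,-2 \right)} - 49\right) N{\left(M{\left(-4 \right)} \right)} = \left(-2 - 49\right) 7 = \left(-51\right) 7 = -357$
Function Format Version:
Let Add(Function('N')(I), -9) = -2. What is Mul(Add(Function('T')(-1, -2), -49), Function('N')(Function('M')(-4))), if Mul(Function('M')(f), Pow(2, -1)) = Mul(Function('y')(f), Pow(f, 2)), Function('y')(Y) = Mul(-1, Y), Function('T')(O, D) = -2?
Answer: -357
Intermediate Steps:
Function('M')(f) = Mul(-2, Pow(f, 3)) (Function('M')(f) = Mul(2, Mul(Mul(-1, f), Pow(f, 2))) = Mul(2, Mul(-1, Pow(f, 3))) = Mul(-2, Pow(f, 3)))
Function('N')(I) = 7 (Function('N')(I) = Add(9, -2) = 7)
Mul(Add(Function('T')(-1, -2), -49), Function('N')(Function('M')(-4))) = Mul(Add(-2, -49), 7) = Mul(-51, 7) = -357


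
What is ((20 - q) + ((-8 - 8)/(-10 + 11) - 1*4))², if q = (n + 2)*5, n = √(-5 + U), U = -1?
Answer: -50 + 100*I*√6 ≈ -50.0 + 244.95*I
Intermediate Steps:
n = I*√6 (n = √(-5 - 1) = √(-6) = I*√6 ≈ 2.4495*I)
q = 10 + 5*I*√6 (q = (I*√6 + 2)*5 = (2 + I*√6)*5 = 10 + 5*I*√6 ≈ 10.0 + 12.247*I)
((20 - q) + ((-8 - 8)/(-10 + 11) - 1*4))² = ((20 - (10 + 5*I*√6)) + ((-8 - 8)/(-10 + 11) - 1*4))² = ((20 + (-10 - 5*I*√6)) + (-16/1 - 4))² = ((10 - 5*I*√6) + (-16*1 - 4))² = ((10 - 5*I*√6) + (-16 - 4))² = ((10 - 5*I*√6) - 20)² = (-10 - 5*I*√6)²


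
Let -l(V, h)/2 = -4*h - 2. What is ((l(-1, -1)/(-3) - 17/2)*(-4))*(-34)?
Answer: -2924/3 ≈ -974.67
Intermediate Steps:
l(V, h) = 4 + 8*h (l(V, h) = -2*(-4*h - 2) = -2*(-2 - 4*h) = 4 + 8*h)
((l(-1, -1)/(-3) - 17/2)*(-4))*(-34) = (((4 + 8*(-1))/(-3) - 17/2)*(-4))*(-34) = (((4 - 8)*(-1/3) - 17*1/2)*(-4))*(-34) = ((-4*(-1/3) - 17/2)*(-4))*(-34) = ((4/3 - 17/2)*(-4))*(-34) = -43/6*(-4)*(-34) = (86/3)*(-34) = -2924/3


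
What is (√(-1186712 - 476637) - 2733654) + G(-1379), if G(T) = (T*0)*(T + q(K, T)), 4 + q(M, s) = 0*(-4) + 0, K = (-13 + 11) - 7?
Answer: -2733654 + I*√1663349 ≈ -2.7337e+6 + 1289.7*I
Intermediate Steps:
K = -9 (K = -2 - 7 = -9)
q(M, s) = -4 (q(M, s) = -4 + (0*(-4) + 0) = -4 + (0 + 0) = -4 + 0 = -4)
G(T) = 0 (G(T) = (T*0)*(T - 4) = 0*(-4 + T) = 0)
(√(-1186712 - 476637) - 2733654) + G(-1379) = (√(-1186712 - 476637) - 2733654) + 0 = (√(-1663349) - 2733654) + 0 = (I*√1663349 - 2733654) + 0 = (-2733654 + I*√1663349) + 0 = -2733654 + I*√1663349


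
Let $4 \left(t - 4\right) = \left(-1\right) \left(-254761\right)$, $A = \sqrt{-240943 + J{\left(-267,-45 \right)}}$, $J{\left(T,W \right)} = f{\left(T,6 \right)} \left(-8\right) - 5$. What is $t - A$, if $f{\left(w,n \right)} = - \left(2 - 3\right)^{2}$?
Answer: $\frac{254777}{4} - 2 i \sqrt{60235} \approx 63694.0 - 490.86 i$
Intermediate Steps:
$f{\left(w,n \right)} = -1$ ($f{\left(w,n \right)} = - \left(-1\right)^{2} = \left(-1\right) 1 = -1$)
$J{\left(T,W \right)} = 3$ ($J{\left(T,W \right)} = \left(-1\right) \left(-8\right) - 5 = 8 - 5 = 3$)
$A = 2 i \sqrt{60235}$ ($A = \sqrt{-240943 + 3} = \sqrt{-240940} = 2 i \sqrt{60235} \approx 490.86 i$)
$t = \frac{254777}{4}$ ($t = 4 + \frac{\left(-1\right) \left(-254761\right)}{4} = 4 + \frac{1}{4} \cdot 254761 = 4 + \frac{254761}{4} = \frac{254777}{4} \approx 63694.0$)
$t - A = \frac{254777}{4} - 2 i \sqrt{60235}$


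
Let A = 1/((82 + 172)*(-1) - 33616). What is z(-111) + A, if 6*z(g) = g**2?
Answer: 34776022/16935 ≈ 2053.5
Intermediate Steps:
z(g) = g**2/6
A = -1/33870 (A = 1/(254*(-1) - 33616) = 1/(-254 - 33616) = 1/(-33870) = -1/33870 ≈ -2.9525e-5)
z(-111) + A = (1/6)*(-111)**2 - 1/33870 = (1/6)*12321 - 1/33870 = 4107/2 - 1/33870 = 34776022/16935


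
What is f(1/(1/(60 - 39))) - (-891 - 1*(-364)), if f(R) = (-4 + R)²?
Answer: 816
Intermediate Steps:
f(1/(1/(60 - 39))) - (-891 - 1*(-364)) = (-4 + 1/(1/(60 - 39)))² - (-891 - 1*(-364)) = (-4 + 1/(1/21))² - (-891 + 364) = (-4 + 1/(1/21))² - 1*(-527) = (-4 + 21)² + 527 = 17² + 527 = 289 + 527 = 816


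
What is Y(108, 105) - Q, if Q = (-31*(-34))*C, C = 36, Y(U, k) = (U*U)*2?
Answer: -14616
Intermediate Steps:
Y(U, k) = 2*U² (Y(U, k) = U²*2 = 2*U²)
Q = 37944 (Q = -31*(-34)*36 = 1054*36 = 37944)
Y(108, 105) - Q = 2*108² - 1*37944 = 2*11664 - 37944 = 23328 - 37944 = -14616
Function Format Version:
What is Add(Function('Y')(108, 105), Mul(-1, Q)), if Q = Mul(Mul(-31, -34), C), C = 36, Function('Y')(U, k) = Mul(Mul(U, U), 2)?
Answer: -14616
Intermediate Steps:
Function('Y')(U, k) = Mul(2, Pow(U, 2)) (Function('Y')(U, k) = Mul(Pow(U, 2), 2) = Mul(2, Pow(U, 2)))
Q = 37944 (Q = Mul(Mul(-31, -34), 36) = Mul(1054, 36) = 37944)
Add(Function('Y')(108, 105), Mul(-1, Q)) = Add(Mul(2, Pow(108, 2)), Mul(-1, 37944)) = Add(Mul(2, 11664), -37944) = Add(23328, -37944) = -14616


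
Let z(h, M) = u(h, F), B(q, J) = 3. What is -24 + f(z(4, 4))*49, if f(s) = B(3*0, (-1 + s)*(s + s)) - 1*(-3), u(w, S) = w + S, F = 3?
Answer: 270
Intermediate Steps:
u(w, S) = S + w
z(h, M) = 3 + h
f(s) = 6 (f(s) = 3 - 1*(-3) = 3 + 3 = 6)
-24 + f(z(4, 4))*49 = -24 + 6*49 = -24 + 294 = 270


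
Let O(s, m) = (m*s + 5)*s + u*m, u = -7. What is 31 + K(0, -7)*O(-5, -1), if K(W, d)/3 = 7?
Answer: -872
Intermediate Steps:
K(W, d) = 21 (K(W, d) = 3*7 = 21)
O(s, m) = -7*m + s*(5 + m*s) (O(s, m) = (m*s + 5)*s - 7*m = (5 + m*s)*s - 7*m = s*(5 + m*s) - 7*m = -7*m + s*(5 + m*s))
31 + K(0, -7)*O(-5, -1) = 31 + 21*(-7*(-1) + 5*(-5) - 1*(-5)²) = 31 + 21*(7 - 25 - 1*25) = 31 + 21*(7 - 25 - 25) = 31 + 21*(-43) = 31 - 903 = -872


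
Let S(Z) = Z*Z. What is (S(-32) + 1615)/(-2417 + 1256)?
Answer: -2639/1161 ≈ -2.2730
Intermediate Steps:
S(Z) = Z²
(S(-32) + 1615)/(-2417 + 1256) = ((-32)² + 1615)/(-2417 + 1256) = (1024 + 1615)/(-1161) = 2639*(-1/1161) = -2639/1161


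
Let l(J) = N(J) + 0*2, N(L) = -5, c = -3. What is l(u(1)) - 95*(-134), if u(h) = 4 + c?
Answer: 12725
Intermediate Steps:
u(h) = 1 (u(h) = 4 - 3 = 1)
l(J) = -5 (l(J) = -5 + 0*2 = -5 + 0 = -5)
l(u(1)) - 95*(-134) = -5 - 95*(-134) = -5 + 12730 = 12725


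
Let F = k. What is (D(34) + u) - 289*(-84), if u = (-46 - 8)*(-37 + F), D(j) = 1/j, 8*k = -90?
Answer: 456986/17 ≈ 26882.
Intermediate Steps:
k = -45/4 (k = (⅛)*(-90) = -45/4 ≈ -11.250)
F = -45/4 ≈ -11.250
u = 5211/2 (u = (-46 - 8)*(-37 - 45/4) = -54*(-193/4) = 5211/2 ≈ 2605.5)
(D(34) + u) - 289*(-84) = (1/34 + 5211/2) - 289*(-84) = (1/34 + 5211/2) + 24276 = 44294/17 + 24276 = 456986/17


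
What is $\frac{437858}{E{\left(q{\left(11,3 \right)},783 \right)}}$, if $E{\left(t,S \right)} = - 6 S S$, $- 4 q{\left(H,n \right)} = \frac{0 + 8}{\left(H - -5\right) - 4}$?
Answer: $- \frac{218929}{1839267} \approx -0.11903$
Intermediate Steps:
$q{\left(H,n \right)} = - \frac{2}{1 + H}$ ($q{\left(H,n \right)} = - \frac{\left(0 + 8\right) \frac{1}{\left(H - -5\right) - 4}}{4} = - \frac{8 \frac{1}{\left(H + 5\right) - 4}}{4} = - \frac{8 \frac{1}{\left(5 + H\right) - 4}}{4} = - \frac{8 \frac{1}{1 + H}}{4} = - \frac{2}{1 + H}$)
$E{\left(t,S \right)} = - 6 S^{2}$
$\frac{437858}{E{\left(q{\left(11,3 \right)},783 \right)}} = \frac{437858}{\left(-6\right) 783^{2}} = \frac{437858}{\left(-6\right) 613089} = \frac{437858}{-3678534} = 437858 \left(- \frac{1}{3678534}\right) = - \frac{218929}{1839267}$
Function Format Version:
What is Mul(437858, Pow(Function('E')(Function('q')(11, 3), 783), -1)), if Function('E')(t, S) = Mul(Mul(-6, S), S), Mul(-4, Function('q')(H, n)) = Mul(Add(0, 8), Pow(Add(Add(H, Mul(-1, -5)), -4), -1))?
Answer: Rational(-218929, 1839267) ≈ -0.11903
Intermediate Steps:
Function('q')(H, n) = Mul(-2, Pow(Add(1, H), -1)) (Function('q')(H, n) = Mul(Rational(-1, 4), Mul(Add(0, 8), Pow(Add(Add(H, Mul(-1, -5)), -4), -1))) = Mul(Rational(-1, 4), Mul(8, Pow(Add(Add(H, 5), -4), -1))) = Mul(Rational(-1, 4), Mul(8, Pow(Add(Add(5, H), -4), -1))) = Mul(Rational(-1, 4), Mul(8, Pow(Add(1, H), -1))) = Mul(-2, Pow(Add(1, H), -1)))
Function('E')(t, S) = Mul(-6, Pow(S, 2))
Mul(437858, Pow(Function('E')(Function('q')(11, 3), 783), -1)) = Mul(437858, Pow(Mul(-6, Pow(783, 2)), -1)) = Mul(437858, Pow(Mul(-6, 613089), -1)) = Mul(437858, Pow(-3678534, -1)) = Mul(437858, Rational(-1, 3678534)) = Rational(-218929, 1839267)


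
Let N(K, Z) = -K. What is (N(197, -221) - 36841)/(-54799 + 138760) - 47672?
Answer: -1334208610/27987 ≈ -47672.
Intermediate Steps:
(N(197, -221) - 36841)/(-54799 + 138760) - 47672 = (-1*197 - 36841)/(-54799 + 138760) - 47672 = (-197 - 36841)/83961 - 47672 = -37038*1/83961 - 47672 = -12346/27987 - 47672 = -1334208610/27987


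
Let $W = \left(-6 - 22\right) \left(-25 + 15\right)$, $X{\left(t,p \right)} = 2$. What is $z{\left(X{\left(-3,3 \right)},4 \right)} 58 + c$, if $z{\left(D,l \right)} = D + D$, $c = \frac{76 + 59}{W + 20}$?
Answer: $\frac{4649}{20} \approx 232.45$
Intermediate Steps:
$W = 280$ ($W = \left(-28\right) \left(-10\right) = 280$)
$c = \frac{9}{20}$ ($c = \frac{76 + 59}{280 + 20} = \frac{135}{300} = 135 \cdot \frac{1}{300} = \frac{9}{20} \approx 0.45$)
$z{\left(D,l \right)} = 2 D$
$z{\left(X{\left(-3,3 \right)},4 \right)} 58 + c = 2 \cdot 2 \cdot 58 + \frac{9}{20} = 4 \cdot 58 + \frac{9}{20} = 232 + \frac{9}{20} = \frac{4649}{20}$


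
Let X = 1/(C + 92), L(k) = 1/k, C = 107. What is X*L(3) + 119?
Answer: 71044/597 ≈ 119.00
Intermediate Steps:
X = 1/199 (X = 1/(107 + 92) = 1/199 ≈ 0.0050251)
X*L(3) + 119 = (1/199)/3 + 119 = (1/199)*(⅓) + 119 = 1/597 + 119 = 71044/597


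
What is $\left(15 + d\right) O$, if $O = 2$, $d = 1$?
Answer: $32$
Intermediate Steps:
$\left(15 + d\right) O = \left(15 + 1\right) 2 = 16 \cdot 2 = 32$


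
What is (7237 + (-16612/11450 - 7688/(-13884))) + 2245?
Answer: 188403499274/19871475 ≈ 9481.1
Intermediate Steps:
(7237 + (-16612/11450 - 7688/(-13884))) + 2245 = (7237 + (-16612*1/11450 - 7688*(-1/13884))) + 2245 = (7237 + (-8306/5725 + 1922/3471)) + 2245 = (7237 - 17826676/19871475) + 2245 = 143792037899/19871475 + 2245 = 188403499274/19871475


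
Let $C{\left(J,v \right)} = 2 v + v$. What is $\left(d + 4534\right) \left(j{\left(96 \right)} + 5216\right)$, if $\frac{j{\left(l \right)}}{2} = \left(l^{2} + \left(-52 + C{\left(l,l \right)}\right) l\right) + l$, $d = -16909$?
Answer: $-855756000$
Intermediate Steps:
$C{\left(J,v \right)} = 3 v$
$j{\left(l \right)} = 2 l + 2 l^{2} + 2 l \left(-52 + 3 l\right)$ ($j{\left(l \right)} = 2 \left(\left(l^{2} + \left(-52 + 3 l\right) l\right) + l\right) = 2 \left(\left(l^{2} + l \left(-52 + 3 l\right)\right) + l\right) = 2 \left(l + l^{2} + l \left(-52 + 3 l\right)\right) = 2 l + 2 l^{2} + 2 l \left(-52 + 3 l\right)$)
$\left(d + 4534\right) \left(j{\left(96 \right)} + 5216\right) = \left(-16909 + 4534\right) \left(2 \cdot 96 \left(-51 + 4 \cdot 96\right) + 5216\right) = - 12375 \left(2 \cdot 96 \left(-51 + 384\right) + 5216\right) = - 12375 \left(2 \cdot 96 \cdot 333 + 5216\right) = - 12375 \left(63936 + 5216\right) = \left(-12375\right) 69152 = -855756000$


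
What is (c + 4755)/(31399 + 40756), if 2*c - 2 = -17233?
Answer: -7721/144310 ≈ -0.053503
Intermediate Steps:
c = -17231/2 (c = 1 + (½)*(-17233) = 1 - 17233/2 = -17231/2 ≈ -8615.5)
(c + 4755)/(31399 + 40756) = (-17231/2 + 4755)/(31399 + 40756) = -7721/2/72155 = -7721/2*1/72155 = -7721/144310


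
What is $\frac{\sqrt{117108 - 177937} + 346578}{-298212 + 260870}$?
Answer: $- \frac{173289}{18671} - \frac{i \sqrt{60829}}{37342} \approx -9.2812 - 0.0066048 i$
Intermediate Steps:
$\frac{\sqrt{117108 - 177937} + 346578}{-298212 + 260870} = \frac{\sqrt{-60829} + 346578}{-37342} = \left(i \sqrt{60829} + 346578\right) \left(- \frac{1}{37342}\right) = \left(346578 + i \sqrt{60829}\right) \left(- \frac{1}{37342}\right) = - \frac{173289}{18671} - \frac{i \sqrt{60829}}{37342}$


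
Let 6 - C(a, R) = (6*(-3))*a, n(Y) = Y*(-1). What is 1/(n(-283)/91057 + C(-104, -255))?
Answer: -91057/169912079 ≈ -0.00053591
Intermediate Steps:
n(Y) = -Y
C(a, R) = 6 + 18*a (C(a, R) = 6 - 6*(-3)*a = 6 - (-18)*a = 6 + 18*a)
1/(n(-283)/91057 + C(-104, -255)) = 1/(-1*(-283)/91057 + (6 + 18*(-104))) = 1/(283*(1/91057) + (6 - 1872)) = 1/(283/91057 - 1866) = 1/(-169912079/91057) = -91057/169912079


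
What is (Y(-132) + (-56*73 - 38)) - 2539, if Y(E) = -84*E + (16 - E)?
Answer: 4571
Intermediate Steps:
Y(E) = 16 - 85*E
(Y(-132) + (-56*73 - 38)) - 2539 = ((16 - 85*(-132)) + (-56*73 - 38)) - 2539 = ((16 + 11220) + (-4088 - 38)) - 2539 = (11236 - 4126) - 2539 = 7110 - 2539 = 4571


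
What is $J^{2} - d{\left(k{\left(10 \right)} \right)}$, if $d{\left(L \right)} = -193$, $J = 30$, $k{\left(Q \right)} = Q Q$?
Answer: $1093$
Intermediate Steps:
$k{\left(Q \right)} = Q^{2}$
$J^{2} - d{\left(k{\left(10 \right)} \right)} = 30^{2} - -193 = 900 + 193 = 1093$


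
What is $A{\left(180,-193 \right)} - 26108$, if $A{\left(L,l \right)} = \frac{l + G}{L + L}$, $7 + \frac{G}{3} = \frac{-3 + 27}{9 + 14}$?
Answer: $- \frac{21617909}{828} \approx -26109.0$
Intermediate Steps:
$G = - \frac{411}{23}$ ($G = -21 + 3 \frac{-3 + 27}{9 + 14} = -21 + 3 \cdot \frac{24}{23} = -21 + \frac{72}{23} = - \frac{411}{23} \approx -17.87$)
$A{\left(L,l \right)} = \frac{- \frac{411}{23} + l}{2 L}$ ($A{\left(L,l \right)} = \frac{l - \frac{411}{23}}{L + L} = \frac{- \frac{411}{23} + l}{2 L}$)
$A{\left(180,-193 \right)} - 26108 = \frac{-411 + 23 \left(-193\right)}{46 \cdot 180} - 26108 = \frac{1}{46} \cdot \frac{1}{180} \left(-411 - 4439\right) - 26108 = \frac{1}{46} \cdot \frac{1}{180} \left(-4850\right) - 26108 = - \frac{485}{828} - 26108 = - \frac{21617909}{828}$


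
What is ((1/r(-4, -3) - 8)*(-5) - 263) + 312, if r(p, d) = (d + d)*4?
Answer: 2141/24 ≈ 89.208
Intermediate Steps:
r(p, d) = 8*d (r(p, d) = (2*d)*4 = 8*d)
((1/r(-4, -3) - 8)*(-5) - 263) + 312 = ((1/(8*(-3)) - 8)*(-5) - 263) + 312 = ((1/(-24) - 8)*(-5) - 263) + 312 = ((-1/24 - 8)*(-5) - 263) + 312 = (-193/24*(-5) - 263) + 312 = (965/24 - 263) + 312 = -5347/24 + 312 = 2141/24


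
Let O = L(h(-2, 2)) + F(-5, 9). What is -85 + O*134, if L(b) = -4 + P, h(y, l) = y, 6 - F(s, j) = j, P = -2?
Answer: -1291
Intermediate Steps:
F(s, j) = 6 - j
L(b) = -6 (L(b) = -4 - 2 = -6)
O = -9 (O = -6 + (6 - 1*9) = -6 + (6 - 9) = -6 - 3 = -9)
-85 + O*134 = -85 - 9*134 = -85 - 1206 = -1291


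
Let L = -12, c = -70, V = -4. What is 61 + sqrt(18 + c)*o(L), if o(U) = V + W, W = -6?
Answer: 61 - 20*I*sqrt(13) ≈ 61.0 - 72.111*I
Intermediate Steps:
o(U) = -10 (o(U) = -4 - 6 = -10)
61 + sqrt(18 + c)*o(L) = 61 + sqrt(18 - 70)*(-10) = 61 + sqrt(-52)*(-10) = 61 + (2*I*sqrt(13))*(-10) = 61 - 20*I*sqrt(13)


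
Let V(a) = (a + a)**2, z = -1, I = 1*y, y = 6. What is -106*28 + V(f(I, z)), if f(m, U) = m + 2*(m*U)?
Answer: -2824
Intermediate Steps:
I = 6 (I = 1*6 = 6)
f(m, U) = m + 2*U*m (f(m, U) = m + 2*(U*m) = m + 2*U*m)
V(a) = 4*a**2 (V(a) = (2*a)**2 = 4*a**2)
-106*28 + V(f(I, z)) = -106*28 + 4*(6*(1 + 2*(-1)))**2 = -2968 + 4*(6*(1 - 2))**2 = -2968 + 4*(6*(-1))**2 = -2968 + 4*(-6)**2 = -2968 + 4*36 = -2968 + 144 = -2824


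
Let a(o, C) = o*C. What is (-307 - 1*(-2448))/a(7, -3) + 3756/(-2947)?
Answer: -912629/8841 ≈ -103.23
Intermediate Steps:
a(o, C) = C*o
(-307 - 1*(-2448))/a(7, -3) + 3756/(-2947) = (-307 - 1*(-2448))/((-3*7)) + 3756/(-2947) = (-307 + 2448)/(-21) + 3756*(-1/2947) = 2141*(-1/21) - 3756/2947 = -2141/21 - 3756/2947 = -912629/8841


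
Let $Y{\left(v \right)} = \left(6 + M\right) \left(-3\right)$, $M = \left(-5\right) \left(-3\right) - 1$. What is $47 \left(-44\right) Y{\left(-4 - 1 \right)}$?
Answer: $124080$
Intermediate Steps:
$M = 14$ ($M = 15 - 1 = 14$)
$Y{\left(v \right)} = -60$ ($Y{\left(v \right)} = \left(6 + 14\right) \left(-3\right) = 20 \left(-3\right) = -60$)
$47 \left(-44\right) Y{\left(-4 - 1 \right)} = 47 \left(-44\right) \left(-60\right) = \left(-2068\right) \left(-60\right) = 124080$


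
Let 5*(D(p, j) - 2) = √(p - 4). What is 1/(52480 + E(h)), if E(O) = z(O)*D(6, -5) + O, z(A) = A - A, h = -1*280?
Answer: 1/52200 ≈ 1.9157e-5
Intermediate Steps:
D(p, j) = 2 + √(-4 + p)/5 (D(p, j) = 2 + √(p - 4)/5 = 2 + √(-4 + p)/5)
h = -280
z(A) = 0
E(O) = O (E(O) = 0*(2 + √(-4 + 6)/5) + O = 0*(2 + √2/5) + O = 0 + O = O)
1/(52480 + E(h)) = 1/(52480 - 280) = 1/52200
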